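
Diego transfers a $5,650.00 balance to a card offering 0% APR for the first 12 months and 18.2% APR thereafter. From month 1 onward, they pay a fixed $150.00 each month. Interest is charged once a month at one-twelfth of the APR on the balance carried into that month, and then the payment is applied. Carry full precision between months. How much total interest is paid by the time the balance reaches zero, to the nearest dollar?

$1,064

Promo months 1–12 at r₀ = 0%/12 = 0; months 13+ at r₁ = 18.2%/12 = 0.0151667.
After month 12 (no interest yet): B = $5,650.00 − 12·$150.00 = $3,850.00.
Then at r₁ with $150.00/mo: n₂ = −ln(1 − r₁·B/P)/ln(1+r₁) ≈ 32.76 → 33 more payments.
Total paid = 44·$150.00 + $114.04 = $6,714.04; interest = $6,714.04 − $5,650.00 = $1,064.04.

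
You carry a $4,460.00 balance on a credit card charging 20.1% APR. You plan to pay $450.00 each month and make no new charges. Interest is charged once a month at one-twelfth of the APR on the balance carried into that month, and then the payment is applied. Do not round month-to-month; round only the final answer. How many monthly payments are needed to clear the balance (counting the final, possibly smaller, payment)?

Monthly rate r = 20.1%/12 = 1.675% = 0.01675.
Recurrence: B ← B·(1+r) − $450.00.
Month 1: interest $74.70; balance after payment $4,084.70.
Month 2: interest $68.42; balance after payment $3,703.12.
Closed form: n = −ln(1 − rB₀/P)/ln(1+r) = −ln(0.83399)/ln(1.01675) ≈ 10.928, so the balance reaches zero during payment 11.

11 months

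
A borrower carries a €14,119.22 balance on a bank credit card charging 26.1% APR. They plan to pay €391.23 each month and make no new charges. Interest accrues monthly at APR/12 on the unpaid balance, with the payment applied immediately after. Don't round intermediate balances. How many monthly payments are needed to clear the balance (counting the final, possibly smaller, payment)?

72 payments

Monthly rate r = 26.1%/12 = 2.175% = 0.02175.
Recurrence: B ← B·(1+r) − €391.23.
Month 1: interest €307.09; balance after payment €14,035.08.
Month 2: interest €305.26; balance after payment €13,949.12.
Closed form: n = −ln(1 − rB₀/P)/ln(1+r) = −ln(0.21506)/ln(1.02175) ≈ 71.425, so the balance reaches zero during payment 72.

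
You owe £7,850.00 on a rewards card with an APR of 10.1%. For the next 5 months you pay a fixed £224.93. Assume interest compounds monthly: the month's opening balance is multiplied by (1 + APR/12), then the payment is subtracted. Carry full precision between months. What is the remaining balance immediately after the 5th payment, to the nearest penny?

£7,042.22

Monthly rate r = 10.1%/12 = 0.841667% = 0.00841667.
Each month: B ← B·(1+r) − £224.93.
Month 1: interest £66.07; balance after payment £7,691.14.
Month 2: interest £64.73; balance after payment £7,530.94.
Month 3: interest £63.39; balance after payment £7,369.40.
Month 4: interest £62.03; balance after payment £7,206.50.
Month 5: interest £60.65; balance after payment £7,042.22.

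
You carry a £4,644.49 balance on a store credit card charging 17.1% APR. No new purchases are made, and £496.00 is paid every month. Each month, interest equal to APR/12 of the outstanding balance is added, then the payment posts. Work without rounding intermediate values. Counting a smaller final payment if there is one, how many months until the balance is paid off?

Monthly rate r = 17.1%/12 = 1.425% = 0.01425.
Recurrence: B ← B·(1+r) − £496.00.
Month 1: interest £66.18; balance after payment £4,214.67.
Month 2: interest £60.06; balance after payment £3,778.73.
Closed form: n = −ln(1 − rB₀/P)/ln(1+r) = −ln(0.86656)/ln(1.01425) ≈ 10.122, so the balance reaches zero during payment 11.

11 months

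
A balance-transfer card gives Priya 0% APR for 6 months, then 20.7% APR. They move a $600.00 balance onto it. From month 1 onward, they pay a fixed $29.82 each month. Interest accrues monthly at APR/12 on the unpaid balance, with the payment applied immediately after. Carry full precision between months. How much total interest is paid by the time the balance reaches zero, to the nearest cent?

Promo months 1–6 at r₀ = 0%/12 = 0; months 7+ at r₁ = 20.7%/12 = 0.01725.
After month 6 (no interest yet): B = $600.00 − 6·$29.82 = $421.08.
Then at r₁ with $29.82/mo: n₂ = −ln(1 − r₁·B/P)/ln(1+r₁) ≈ 16.32 → 17 more payments.
Total paid = 22·$29.82 + $9.67 = $665.71; interest = $665.71 − $600.00 = $65.71.

$65.71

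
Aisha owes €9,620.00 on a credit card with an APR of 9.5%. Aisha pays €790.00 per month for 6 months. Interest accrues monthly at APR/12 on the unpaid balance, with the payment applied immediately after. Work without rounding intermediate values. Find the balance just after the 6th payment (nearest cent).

€5,251.28

Monthly rate r = 9.5%/12 = 0.791667% = 0.00791667.
Each month: B ← B·(1+r) − €790.00.
Month 1: interest €76.16; balance after payment €8,906.16.
Month 2: interest €70.51; balance after payment €8,186.67.
Month 3: interest €64.81; balance after payment €7,461.48.
Month 4: interest €59.07; balance after payment €6,730.55.
Month 5: interest €53.28; balance after payment €5,993.83.
Month 6: interest €47.45; balance after payment €5,251.28.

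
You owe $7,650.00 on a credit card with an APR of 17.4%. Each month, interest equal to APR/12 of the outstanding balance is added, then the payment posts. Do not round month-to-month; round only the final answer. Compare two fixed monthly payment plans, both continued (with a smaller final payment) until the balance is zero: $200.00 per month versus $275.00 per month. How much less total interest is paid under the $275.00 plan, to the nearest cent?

$1,371.55

Monthly rate r = 17.4%/12 = 1.45% = 0.0145.
At $200.00/mo: n = ⌈−ln(1 − rB₀/P)/ln(1+r)⌉ = 57 payments (last $37.30); total interest = total paid − $7,650.00 = $3,587.30.
At $275.00/mo: 36 payments (last $240.75); total interest $2,215.75.
Interest saved = $3,587.30 − $2,215.75 = $1,371.55.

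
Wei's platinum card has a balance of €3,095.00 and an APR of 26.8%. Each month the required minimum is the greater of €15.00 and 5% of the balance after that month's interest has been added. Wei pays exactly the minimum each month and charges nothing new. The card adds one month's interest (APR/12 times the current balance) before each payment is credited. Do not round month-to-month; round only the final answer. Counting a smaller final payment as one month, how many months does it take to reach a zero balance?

Monthly rate r = 26.8%/12 = 2.23333% = 0.0223333.
While 5% of the post-interest balance exceeds €15.00, each month B ← (B·(1+r))·(1 − 0.05), i.e. B shrinks by the factor (1+r)·0.95 = 0.97122.
This holds for months 1–81. Entering month 82 the balance is €290.58; 5% of the post-interest balance is now below €15.00, so the flat €15.00 minimum applies from here.
From month 82 a fixed €15.00 at rate r clears €290.58 in 26 more payments. Total: 81 + 26 = 107 months.

107 months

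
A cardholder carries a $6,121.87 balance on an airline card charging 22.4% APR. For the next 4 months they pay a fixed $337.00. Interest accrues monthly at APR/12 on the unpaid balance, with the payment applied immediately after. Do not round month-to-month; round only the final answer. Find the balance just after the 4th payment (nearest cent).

Monthly rate r = 22.4%/12 = 1.86667% = 0.0186667.
Each month: B ← B·(1+r) − $337.00.
Month 1: interest $114.27; balance after payment $5,899.14.
Month 2: interest $110.12; balance after payment $5,672.26.
Month 3: interest $105.88; balance after payment $5,441.14.
Month 4: interest $101.57; balance after payment $5,205.71.

$5,205.71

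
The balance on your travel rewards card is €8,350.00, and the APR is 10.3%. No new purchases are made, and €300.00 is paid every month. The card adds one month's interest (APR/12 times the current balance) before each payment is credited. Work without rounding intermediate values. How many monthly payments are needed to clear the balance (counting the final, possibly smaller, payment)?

32 payments

Monthly rate r = 10.3%/12 = 0.858333% = 0.00858333.
Recurrence: B ← B·(1+r) − €300.00.
Month 1: interest €71.67; balance after payment €8,121.67.
Month 2: interest €69.71; balance after payment €7,891.38.
Closed form: n = −ln(1 − rB₀/P)/ln(1+r) = −ln(0.7611)/ln(1.00858) ≈ 31.941, so the balance reaches zero during payment 32.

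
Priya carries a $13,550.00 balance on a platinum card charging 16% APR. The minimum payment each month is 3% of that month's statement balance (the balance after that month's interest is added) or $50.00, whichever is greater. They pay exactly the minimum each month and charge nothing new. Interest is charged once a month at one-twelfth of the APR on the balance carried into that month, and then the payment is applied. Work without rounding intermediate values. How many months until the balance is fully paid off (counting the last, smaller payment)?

167 months

Monthly rate r = 16%/12 = 1.33333% = 0.0133333.
While 3% of the post-interest balance exceeds $50.00, each month B ← (B·(1+r))·(1 − 0.03), i.e. B shrinks by the factor (1+r)·0.97 = 0.98293.
This holds for months 1–123. Entering month 124 the balance is $1,630.79; 3% of the post-interest balance is now below $50.00, so the flat $50.00 minimum applies from here.
From month 124 a fixed $50.00 at rate r clears $1,630.79 in 44 more payments. Total: 123 + 44 = 167 months.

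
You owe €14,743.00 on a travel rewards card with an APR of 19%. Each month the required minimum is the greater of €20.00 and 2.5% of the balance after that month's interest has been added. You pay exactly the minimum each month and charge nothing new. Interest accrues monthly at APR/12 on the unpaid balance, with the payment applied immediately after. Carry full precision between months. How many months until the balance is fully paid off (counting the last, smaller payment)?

368 months

Monthly rate r = 19%/12 = 1.58333% = 0.0158333.
While 2.5% of the post-interest balance exceeds €20.00, each month B ← (B·(1+r))·(1 − 0.025), i.e. B shrinks by the factor (1+r)·0.975 = 0.99044.
This holds for months 1–305. Entering month 306 the balance is €786.76; 2.5% of the post-interest balance is now below €20.00, so the flat €20.00 minimum applies from here.
From month 306 a fixed €20.00 at rate r clears €786.76 in 63 more payments. Total: 305 + 63 = 368 months.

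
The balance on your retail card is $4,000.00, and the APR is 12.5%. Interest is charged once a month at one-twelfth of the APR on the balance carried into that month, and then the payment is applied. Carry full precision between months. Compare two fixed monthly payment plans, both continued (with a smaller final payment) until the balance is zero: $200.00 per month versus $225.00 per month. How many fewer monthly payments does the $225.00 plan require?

Monthly rate r = 12.5%/12 = 1.04167% = 0.0104167.
At $200.00/mo: n = ⌈−ln(1 − rB₀/P)/ln(1+r)⌉ = 23 payments (last $108.98); total interest = total paid − $4,000.00 = $508.98.
At $225.00/mo: 20 payments (last $171.77); total interest $446.77.
Payments saved = 23 − 20 = 3.

3 fewer payments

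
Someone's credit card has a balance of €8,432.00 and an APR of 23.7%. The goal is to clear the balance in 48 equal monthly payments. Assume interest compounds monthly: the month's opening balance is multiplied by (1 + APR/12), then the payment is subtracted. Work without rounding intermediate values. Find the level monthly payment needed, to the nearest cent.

Monthly rate r = 23.7%/12 = 1.975% = 0.01975.
Level-payment amortization: P = B₀·r / (1 − (1+r)^(−n)) = 8432.00·0.01975 / (1 − 1.01975^(−48)).
Denominator 1 − (1+r)^(−48) = 0.608887471.
P = 166.532 / 0.608887471 ≈ 273.50.

€273.50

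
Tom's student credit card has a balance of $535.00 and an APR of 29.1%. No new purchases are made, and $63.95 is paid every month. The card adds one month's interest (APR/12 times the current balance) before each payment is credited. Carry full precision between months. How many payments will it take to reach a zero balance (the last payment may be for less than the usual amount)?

10 months

Monthly rate r = 29.1%/12 = 2.425% = 0.02425.
Recurrence: B ← B·(1+r) − $63.95.
Month 1: interest $12.97; balance after payment $484.02.
Month 2: interest $11.74; balance after payment $431.81.
Closed form: n = −ln(1 − rB₀/P)/ln(1+r) = −ln(0.79713)/ln(1.02425) ≈ 9.463, so the balance reaches zero during payment 10.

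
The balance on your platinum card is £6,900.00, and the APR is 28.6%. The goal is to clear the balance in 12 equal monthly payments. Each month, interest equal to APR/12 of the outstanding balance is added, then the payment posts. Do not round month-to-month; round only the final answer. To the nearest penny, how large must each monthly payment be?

Monthly rate r = 28.6%/12 = 2.38333% = 0.0238333.
Level-payment amortization: P = B₀·r / (1 − (1+r)^(−n)) = 6900.00·0.0238333 / (1 − 1.02383^(−12)).
Denominator 1 − (1+r)^(−12) = 0.246212692.
P = 164.45 / 0.246212692 ≈ 667.92.

£667.92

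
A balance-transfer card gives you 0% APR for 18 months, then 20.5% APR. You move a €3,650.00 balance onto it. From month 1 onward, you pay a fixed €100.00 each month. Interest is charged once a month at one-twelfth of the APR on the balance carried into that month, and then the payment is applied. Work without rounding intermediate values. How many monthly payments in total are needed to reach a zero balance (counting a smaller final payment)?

Promo months 1–18 at r₀ = 0%/12 = 0; months 19+ at r₁ = 20.5%/12 = 0.0170833.
After month 18 (no interest yet): B = €3,650.00 − 18·€100.00 = €1,850.00.
Then at r₁ with €100.00/mo: n₂ = −ln(1 − r₁·B/P)/ln(1+r₁) ≈ 22.42 → 23 more payments.

41 payments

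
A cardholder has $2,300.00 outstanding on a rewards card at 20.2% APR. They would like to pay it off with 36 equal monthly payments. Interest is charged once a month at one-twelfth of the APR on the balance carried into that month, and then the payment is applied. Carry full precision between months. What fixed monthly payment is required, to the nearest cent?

Monthly rate r = 20.2%/12 = 1.68333% = 0.0168333.
Level-payment amortization: P = B₀·r / (1 − (1+r)^(−n)) = 2300.00·0.0168333 / (1 − 1.01683^(−36)).
Denominator 1 − (1+r)^(−36) = 0.451712791.
P = 38.7167 / 0.451712791 ≈ 85.71.

$85.71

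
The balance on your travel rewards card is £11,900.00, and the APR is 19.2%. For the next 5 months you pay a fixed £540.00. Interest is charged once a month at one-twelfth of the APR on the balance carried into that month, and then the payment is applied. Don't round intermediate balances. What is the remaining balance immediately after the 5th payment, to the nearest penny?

£10,095.16

Monthly rate r = 19.2%/12 = 1.6% = 0.016.
Each month: B ← B·(1+r) − £540.00.
Month 1: interest £190.40; balance after payment £11,550.40.
Month 2: interest £184.81; balance after payment £11,195.21.
Month 3: interest £179.12; balance after payment £10,834.33.
Month 4: interest £173.35; balance after payment £10,467.68.
Month 5: interest £167.48; balance after payment £10,095.16.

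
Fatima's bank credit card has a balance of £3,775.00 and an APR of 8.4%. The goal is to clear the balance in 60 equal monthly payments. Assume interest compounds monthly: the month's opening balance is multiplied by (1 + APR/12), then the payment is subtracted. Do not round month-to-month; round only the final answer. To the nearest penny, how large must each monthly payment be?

Monthly rate r = 8.4%/12 = 0.7% = 0.007.
Level-payment amortization: P = B₀·r / (1 − (1+r)^(−n)) = 3775.00·0.007 / (1 − 1.007^(−60)).
Denominator 1 − (1+r)^(−60) = 0.341991101.
P = 26.425 / 0.341991101 ≈ 77.27.

£77.27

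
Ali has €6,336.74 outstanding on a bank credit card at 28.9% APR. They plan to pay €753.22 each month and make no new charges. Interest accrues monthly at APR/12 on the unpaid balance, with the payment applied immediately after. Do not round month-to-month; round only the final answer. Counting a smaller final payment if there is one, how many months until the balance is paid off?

10 payments

Monthly rate r = 28.9%/12 = 2.40833% = 0.0240833.
Recurrence: B ← B·(1+r) − €753.22.
Month 1: interest €152.61; balance after payment €5,736.13.
Month 2: interest €138.15; balance after payment €5,121.05.
Closed form: n = −ln(1 − rB₀/P)/ln(1+r) = −ln(0.79739)/ln(1.02408) ≈ 9.514, so the balance reaches zero during payment 10.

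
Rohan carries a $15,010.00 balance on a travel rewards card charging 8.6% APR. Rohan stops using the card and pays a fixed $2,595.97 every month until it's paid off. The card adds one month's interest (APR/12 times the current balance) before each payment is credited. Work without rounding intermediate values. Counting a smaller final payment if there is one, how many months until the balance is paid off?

Monthly rate r = 8.6%/12 = 0.716667% = 0.00716667.
Recurrence: B ← B·(1+r) − $2,595.97.
Month 1: interest $107.57; balance after payment $12,521.60.
Month 2: interest $89.74; balance after payment $10,015.37.
Month 3: interest $71.78; balance after payment $7,491.18.
Month 4: interest $53.69; balance after payment $4,948.89.
Month 5: interest $35.47; balance after payment $2,388.39.
Month 6: interest $17.12; balance after payment $0.00.

6 months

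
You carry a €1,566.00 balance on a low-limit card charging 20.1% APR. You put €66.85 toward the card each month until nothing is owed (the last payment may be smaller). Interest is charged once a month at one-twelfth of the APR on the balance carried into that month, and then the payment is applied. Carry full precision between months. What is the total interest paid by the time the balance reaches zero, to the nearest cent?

Monthly rate r = 20.1%/12 = 1.675% = 0.01675.
Payoff takes n = ⌈−ln(1 − rB₀/P)/ln(1+r)⌉ = ⌈29.992⌉ = 30 payments; the last is €66.31.
Total paid = 29·€66.85 + €66.31 = €2,004.96.
Total interest = total paid − principal = €2,004.96 − €1,566.00 = €438.96.

€438.96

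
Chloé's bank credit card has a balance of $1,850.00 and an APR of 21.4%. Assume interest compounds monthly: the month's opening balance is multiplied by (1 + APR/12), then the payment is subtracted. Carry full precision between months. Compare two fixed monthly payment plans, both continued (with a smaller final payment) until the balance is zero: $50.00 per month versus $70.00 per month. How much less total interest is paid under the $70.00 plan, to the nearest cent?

$526.18

Monthly rate r = 21.4%/12 = 1.78333% = 0.0178333.
At $50.00/mo: n = ⌈−ln(1 − rB₀/P)/ln(1+r)⌉ = 62 payments (last $0.21); total interest = total paid − $1,850.00 = $1,200.21.
At $70.00/mo: 37 payments (last $4.03); total interest $674.03.
Interest saved = $1,200.21 − $674.03 = $526.18.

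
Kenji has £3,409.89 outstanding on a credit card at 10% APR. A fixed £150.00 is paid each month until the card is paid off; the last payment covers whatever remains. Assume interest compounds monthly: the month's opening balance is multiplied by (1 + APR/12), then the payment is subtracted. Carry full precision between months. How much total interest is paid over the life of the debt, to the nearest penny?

Monthly rate r = 10%/12 = 0.833333% = 0.00833333.
Payoff takes n = ⌈−ln(1 − rB₀/P)/ln(1+r)⌉ = ⌈25.308⌉ = 26 payments; the last is £46.36.
Total paid = 25·£150.00 + £46.36 = £3,796.36.
Total interest = total paid − principal = £3,796.36 − £3,409.89 = £386.47.

£386.47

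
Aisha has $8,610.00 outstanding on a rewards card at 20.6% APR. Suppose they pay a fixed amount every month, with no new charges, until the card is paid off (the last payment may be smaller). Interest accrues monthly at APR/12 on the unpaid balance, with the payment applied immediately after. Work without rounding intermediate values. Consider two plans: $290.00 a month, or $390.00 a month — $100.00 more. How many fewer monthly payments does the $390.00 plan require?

Monthly rate r = 20.6%/12 = 1.71667% = 0.0171667.
At $290.00/mo: n = ⌈−ln(1 − rB₀/P)/ln(1+r)⌉ = 42 payments (last $252.80); total interest = total paid − $8,610.00 = $3,532.80.
At $390.00/mo: 28 payments (last $385.82); total interest $2,305.82.
Payments saved = 42 − 28 = 14.

14 fewer payments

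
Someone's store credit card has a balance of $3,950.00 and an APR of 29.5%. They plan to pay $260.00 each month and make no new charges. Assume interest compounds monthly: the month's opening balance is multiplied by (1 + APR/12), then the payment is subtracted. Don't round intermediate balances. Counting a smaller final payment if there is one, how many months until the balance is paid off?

Monthly rate r = 29.5%/12 = 2.45833% = 0.0245833.
Recurrence: B ← B·(1+r) − $260.00.
Month 1: interest $97.10; balance after payment $3,787.10.
Month 2: interest $93.10; balance after payment $3,620.20.
Closed form: n = −ln(1 − rB₀/P)/ln(1+r) = −ln(0.62652)/ln(1.02458) ≈ 19.253, so the balance reaches zero during payment 20.

20 months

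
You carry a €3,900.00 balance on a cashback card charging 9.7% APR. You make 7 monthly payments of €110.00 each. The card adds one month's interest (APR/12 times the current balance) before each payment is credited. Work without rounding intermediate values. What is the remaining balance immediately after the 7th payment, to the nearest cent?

Monthly rate r = 9.7%/12 = 0.808333% = 0.00808333.
Each month: B ← B·(1+r) − €110.00.
Month 1: interest €31.52; balance after payment €3,821.53.
Month 2: interest €30.89; balance after payment €3,742.42.
Month 3: interest €30.25; balance after payment €3,662.67.
Month 4: interest €29.61; balance after payment €3,582.27.
Month 5: interest €28.96; balance after payment €3,501.23.
Month 6: interest €28.30; balance after payment €3,419.53.
Month 7: interest €27.64; balance after payment €3,337.17.

€3,337.17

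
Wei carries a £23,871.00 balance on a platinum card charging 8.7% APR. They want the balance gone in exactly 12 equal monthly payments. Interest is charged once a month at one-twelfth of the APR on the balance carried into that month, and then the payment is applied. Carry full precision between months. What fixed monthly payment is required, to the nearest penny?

Monthly rate r = 8.7%/12 = 0.725% = 0.00725.
Level-payment amortization: P = B₀·r / (1 − (1+r)^(−n)) = 23871.00·0.00725 / (1 − 1.00725^(−12)).
Denominator 1 − (1+r)^(−12) = 0.0830351519.
P = 173.065 / 0.0830351519 ≈ 2084.23.

£2,084.23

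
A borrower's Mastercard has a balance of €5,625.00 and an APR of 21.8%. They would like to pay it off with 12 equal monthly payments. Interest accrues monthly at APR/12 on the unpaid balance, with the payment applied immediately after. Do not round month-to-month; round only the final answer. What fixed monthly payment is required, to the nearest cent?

€525.93

Monthly rate r = 21.8%/12 = 1.81667% = 0.0181667.
Level-payment amortization: P = B₀·r / (1 − (1+r)^(−n)) = 5625.00·0.0181667 / (1 − 1.01817^(−12)).
Denominator 1 − (1+r)^(−12) = 0.194299741.
P = 102.188 / 0.194299741 ≈ 525.93.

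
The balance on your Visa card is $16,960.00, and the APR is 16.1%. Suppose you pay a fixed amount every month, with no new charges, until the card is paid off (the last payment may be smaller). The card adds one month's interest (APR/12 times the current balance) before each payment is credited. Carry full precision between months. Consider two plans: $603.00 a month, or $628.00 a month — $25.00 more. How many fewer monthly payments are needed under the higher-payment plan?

2 fewer payments

Monthly rate r = 16.1%/12 = 1.34167% = 0.0134167.
At $603.00/mo: n = ⌈−ln(1 − rB₀/P)/ln(1+r)⌉ = 36 payments (last $332.27); total interest = total paid − $16,960.00 = $4,477.27.
At $628.00/mo: 34 payments (last $478.41); total interest $4,242.41.
Payments saved = 36 − 34 = 2.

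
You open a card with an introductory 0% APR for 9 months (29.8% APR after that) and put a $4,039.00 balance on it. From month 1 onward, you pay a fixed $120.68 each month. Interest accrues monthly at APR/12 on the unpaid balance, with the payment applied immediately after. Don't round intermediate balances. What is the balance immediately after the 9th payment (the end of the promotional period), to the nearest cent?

$2,952.88

Promo months 1–9 at r₀ = 0%/12 = 0; months 10+ at r₁ = 29.8%/12 = 0.0248333.
After month 9 (no interest yet): B = $4,039.00 − 9·$120.68 = $2,952.88.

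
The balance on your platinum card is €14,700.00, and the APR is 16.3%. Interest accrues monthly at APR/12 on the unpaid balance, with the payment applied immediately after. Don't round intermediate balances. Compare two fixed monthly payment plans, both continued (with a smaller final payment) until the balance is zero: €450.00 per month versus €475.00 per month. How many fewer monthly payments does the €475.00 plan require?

Monthly rate r = 16.3%/12 = 1.35833% = 0.0135833.
At €450.00/mo: n = ⌈−ln(1 − rB₀/P)/ln(1+r)⌉ = 44 payments (last €212.07); total interest = total paid − €14,700.00 = €4,862.07.
At €475.00/mo: 41 payments (last €200.98); total interest €4,500.98.
Payments saved = 44 − 41 = 3.

3 fewer payments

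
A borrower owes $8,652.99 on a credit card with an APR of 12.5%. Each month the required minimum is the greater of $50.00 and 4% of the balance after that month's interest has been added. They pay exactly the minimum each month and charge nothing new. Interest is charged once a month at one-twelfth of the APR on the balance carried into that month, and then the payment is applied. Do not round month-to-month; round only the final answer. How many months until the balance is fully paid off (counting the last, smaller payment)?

Monthly rate r = 12.5%/12 = 1.04167% = 0.0104167.
While 4% of the post-interest balance exceeds $50.00, each month B ← (B·(1+r))·(1 − 0.04), i.e. B shrinks by the factor (1+r)·0.96 = 0.97.
This holds for months 1–64. Entering month 65 the balance is $1,231.85; 4% of the post-interest balance is now below $50.00, so the flat $50.00 minimum applies from here.
From month 65 a fixed $50.00 at rate r clears $1,231.85 in 29 more payments. Total: 64 + 29 = 93 months.

93 months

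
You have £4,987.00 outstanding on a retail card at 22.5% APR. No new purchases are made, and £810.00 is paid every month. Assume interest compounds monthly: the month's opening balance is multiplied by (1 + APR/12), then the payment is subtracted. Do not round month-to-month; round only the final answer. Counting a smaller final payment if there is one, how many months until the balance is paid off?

7 months

Monthly rate r = 22.5%/12 = 1.875% = 0.01875.
Recurrence: B ← B·(1+r) − £810.00.
Month 1: interest £93.51; balance after payment £4,270.51.
Month 2: interest £80.07; balance after payment £3,540.58.
Closed form: n = −ln(1 − rB₀/P)/ln(1+r) = −ln(0.88456)/ln(1.01875) ≈ 6.603, so the balance reaches zero during payment 7.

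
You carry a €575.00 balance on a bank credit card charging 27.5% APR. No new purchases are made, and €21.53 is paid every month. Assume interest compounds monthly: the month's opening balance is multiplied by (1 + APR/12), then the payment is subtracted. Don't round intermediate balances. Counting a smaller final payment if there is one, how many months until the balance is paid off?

Monthly rate r = 27.5%/12 = 2.29167% = 0.0229167.
Recurrence: B ← B·(1+r) − €21.53.
Month 1: interest €13.18; balance after payment €566.65.
Month 2: interest €12.99; balance after payment €558.10.
Closed form: n = −ln(1 − rB₀/P)/ln(1+r) = −ln(0.38797)/ln(1.02292) ≈ 41.788, so the balance reaches zero during payment 42.

42 payments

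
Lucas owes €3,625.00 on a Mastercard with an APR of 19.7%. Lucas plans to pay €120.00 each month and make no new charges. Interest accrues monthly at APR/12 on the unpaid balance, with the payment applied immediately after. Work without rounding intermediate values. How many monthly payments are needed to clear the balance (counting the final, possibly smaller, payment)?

43 payments

Monthly rate r = 19.7%/12 = 1.64167% = 0.0164167.
Recurrence: B ← B·(1+r) − €120.00.
Month 1: interest €59.51; balance after payment €3,564.51.
Month 2: interest €58.52; balance after payment €3,503.03.
Closed form: n = −ln(1 − rB₀/P)/ln(1+r) = −ln(0.50408)/ln(1.01642) ≈ 42.069, so the balance reaches zero during payment 43.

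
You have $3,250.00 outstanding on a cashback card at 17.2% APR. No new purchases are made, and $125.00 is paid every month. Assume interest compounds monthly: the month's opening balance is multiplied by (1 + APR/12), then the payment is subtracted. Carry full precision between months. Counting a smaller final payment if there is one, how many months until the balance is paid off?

Monthly rate r = 17.2%/12 = 1.43333% = 0.0143333.
Recurrence: B ← B·(1+r) − $125.00.
Month 1: interest $46.58; balance after payment $3,171.58.
Month 2: interest $45.46; balance after payment $3,092.04.
Closed form: n = −ln(1 − rB₀/P)/ln(1+r) = −ln(0.62733)/ln(1.01433) ≈ 32.764, so the balance reaches zero during payment 33.

33 payments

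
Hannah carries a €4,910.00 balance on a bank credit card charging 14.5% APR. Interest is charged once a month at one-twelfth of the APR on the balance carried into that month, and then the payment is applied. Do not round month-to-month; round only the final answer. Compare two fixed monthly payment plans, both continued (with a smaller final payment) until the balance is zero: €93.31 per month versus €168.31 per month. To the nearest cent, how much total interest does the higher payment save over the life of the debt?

€1,756.78

Monthly rate r = 14.5%/12 = 1.20833% = 0.0120833.
At €93.31/mo: n = ⌈−ln(1 − rB₀/P)/ln(1+r)⌉ = 85 payments (last €9.48); total interest = total paid − €4,910.00 = €2,937.52.
At €168.31/mo: 37 payments (last €31.58); total interest €1,180.74.
Interest saved = €2,937.52 − €1,180.74 = €1,756.78.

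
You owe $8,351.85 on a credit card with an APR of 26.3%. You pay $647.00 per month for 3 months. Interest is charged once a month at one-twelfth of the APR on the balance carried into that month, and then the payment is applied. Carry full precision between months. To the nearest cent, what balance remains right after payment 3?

Monthly rate r = 26.3%/12 = 2.19167% = 0.0219167.
Each month: B ← B·(1+r) − $647.00.
Month 1: interest $183.04; balance after payment $7,887.89.
Month 2: interest $172.88; balance after payment $7,413.77.
Month 3: interest $162.49; balance after payment $6,929.26.

$6,929.26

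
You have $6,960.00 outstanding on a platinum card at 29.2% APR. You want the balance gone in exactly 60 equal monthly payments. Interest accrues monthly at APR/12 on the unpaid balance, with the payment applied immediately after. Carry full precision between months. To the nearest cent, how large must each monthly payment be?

Monthly rate r = 29.2%/12 = 2.43333% = 0.0243333.
Level-payment amortization: P = B₀·r / (1 − (1+r)^(−n)) = 6960.00·0.0243333 / (1 − 1.02433^(−60)).
Denominator 1 − (1+r)^(−60) = 0.763668469.
P = 169.36 / 0.763668469 ≈ 221.77.

$221.77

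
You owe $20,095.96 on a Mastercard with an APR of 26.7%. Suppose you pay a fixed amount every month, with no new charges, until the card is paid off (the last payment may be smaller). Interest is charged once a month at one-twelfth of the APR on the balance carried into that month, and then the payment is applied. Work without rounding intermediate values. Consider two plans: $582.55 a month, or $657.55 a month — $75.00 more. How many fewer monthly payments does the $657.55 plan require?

15 fewer payments

Monthly rate r = 26.7%/12 = 2.225% = 0.02225.
At $582.55/mo: n = ⌈−ln(1 − rB₀/P)/ln(1+r)⌉ = 67 payments (last $177.94); total interest = total paid − $20,095.96 = $18,530.28.
At $657.55/mo: 52 payments (last $513.08); total interest $13,952.17.
Payments saved = 67 − 52 = 15.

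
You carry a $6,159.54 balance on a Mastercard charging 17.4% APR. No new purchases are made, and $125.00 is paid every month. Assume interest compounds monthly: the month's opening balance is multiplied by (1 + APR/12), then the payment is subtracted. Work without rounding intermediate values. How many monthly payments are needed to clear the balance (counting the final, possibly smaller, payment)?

Monthly rate r = 17.4%/12 = 1.45% = 0.0145.
Recurrence: B ← B·(1+r) − $125.00.
Month 1: interest $89.31; balance after payment $6,123.85.
Month 2: interest $88.80; balance after payment $6,087.65.
Closed form: n = −ln(1 − rB₀/P)/ln(1+r) = −ln(0.28549)/ln(1.0145) ≈ 87.076, so the balance reaches zero during payment 88.

88 payments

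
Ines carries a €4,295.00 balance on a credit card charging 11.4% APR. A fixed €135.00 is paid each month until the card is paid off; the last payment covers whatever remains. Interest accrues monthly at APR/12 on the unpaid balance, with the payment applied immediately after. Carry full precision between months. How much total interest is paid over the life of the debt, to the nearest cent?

Monthly rate r = 11.4%/12 = 0.95% = 0.0095.
Payoff takes n = ⌈−ln(1 − rB₀/P)/ln(1+r)⌉ = ⌈38.062⌉ = 39 payments; the last is €8.39.
Total paid = 38·€135.00 + €8.39 = €5,138.39.
Total interest = total paid − principal = €5,138.39 − €4,295.00 = €843.39.

€843.39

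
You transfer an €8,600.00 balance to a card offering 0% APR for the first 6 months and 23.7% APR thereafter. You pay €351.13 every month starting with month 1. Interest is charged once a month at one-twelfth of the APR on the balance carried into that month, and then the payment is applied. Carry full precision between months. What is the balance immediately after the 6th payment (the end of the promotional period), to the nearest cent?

Promo months 1–6 at r₀ = 0%/12 = 0; months 7+ at r₁ = 23.7%/12 = 0.01975.
After month 6 (no interest yet): B = €8,600.00 − 6·€351.13 = €6,493.22.

€6,493.22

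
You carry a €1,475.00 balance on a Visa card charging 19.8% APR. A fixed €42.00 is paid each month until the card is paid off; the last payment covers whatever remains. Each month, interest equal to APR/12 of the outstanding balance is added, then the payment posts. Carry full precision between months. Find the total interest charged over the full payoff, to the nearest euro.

Monthly rate r = 19.8%/12 = 1.65% = 0.0165.
Payoff takes n = ⌈−ln(1 − rB₀/P)/ln(1+r)⌉ = ⌈52.930⌉ = 53 payments; the last is €39.10.
Total paid = 52·€42.00 + €39.10 = €2,223.10.
Total interest = total paid − principal = €2,223.10 − €1,475.00 = €748.10.

€748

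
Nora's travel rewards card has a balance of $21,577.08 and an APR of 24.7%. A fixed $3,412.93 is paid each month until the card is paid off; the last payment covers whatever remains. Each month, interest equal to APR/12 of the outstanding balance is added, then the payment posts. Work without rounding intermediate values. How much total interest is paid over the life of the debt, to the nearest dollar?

Monthly rate r = 24.7%/12 = 2.05833% = 0.0205833.
Payoff takes n = ⌈−ln(1 − rB₀/P)/ln(1+r)⌉ = ⌈6.843⌉ = 7 payments; the last is $2,880.19.
Total paid = 6·$3,412.93 + $2,880.19 = $23,357.77.
Total interest = total paid − principal = $23,357.77 − $21,577.08 = $1,780.69.

$1,781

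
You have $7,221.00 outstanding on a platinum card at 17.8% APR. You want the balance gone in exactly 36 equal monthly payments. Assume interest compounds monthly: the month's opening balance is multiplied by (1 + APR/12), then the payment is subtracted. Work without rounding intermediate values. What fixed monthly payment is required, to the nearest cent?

Monthly rate r = 17.8%/12 = 1.48333% = 0.0148333.
Level-payment amortization: P = B₀·r / (1 − (1+r)^(−n)) = 7221.00·0.0148333 / (1 − 1.01483^(−36)).
Denominator 1 − (1+r)^(−36) = 0.411441078.
P = 107.112 / 0.411441078 ≈ 260.33.

$260.33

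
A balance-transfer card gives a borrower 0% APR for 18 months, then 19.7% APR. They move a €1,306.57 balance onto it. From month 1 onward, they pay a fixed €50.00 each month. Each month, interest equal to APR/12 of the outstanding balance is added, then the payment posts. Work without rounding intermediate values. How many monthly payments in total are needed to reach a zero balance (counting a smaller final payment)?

Promo months 1–18 at r₀ = 0%/12 = 0; months 19+ at r₁ = 19.7%/12 = 0.0164167.
After month 18 (no interest yet): B = €1,306.57 − 18·€50.00 = €406.57.
Then at r₁ with €50.00/mo: n₂ = −ln(1 − r₁·B/P)/ln(1+r₁) ≈ 8.80 → 9 more payments.

27 payments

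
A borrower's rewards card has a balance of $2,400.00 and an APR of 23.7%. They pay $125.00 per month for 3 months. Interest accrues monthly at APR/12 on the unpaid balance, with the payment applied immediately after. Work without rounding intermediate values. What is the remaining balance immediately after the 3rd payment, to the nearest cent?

Monthly rate r = 23.7%/12 = 1.975% = 0.01975.
Each month: B ← B·(1+r) − $125.00.
Month 1: interest $47.40; balance after payment $2,322.40.
Month 2: interest $45.87; balance after payment $2,243.27.
Month 3: interest $44.30; balance after payment $2,162.57.

$2,162.57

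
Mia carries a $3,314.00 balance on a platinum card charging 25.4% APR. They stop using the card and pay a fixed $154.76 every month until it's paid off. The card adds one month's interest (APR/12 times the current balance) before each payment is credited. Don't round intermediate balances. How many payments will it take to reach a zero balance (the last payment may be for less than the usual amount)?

Monthly rate r = 25.4%/12 = 2.11667% = 0.0211667.
Recurrence: B ← B·(1+r) − $154.76.
Month 1: interest $70.15; balance after payment $3,229.39.
Month 2: interest $68.36; balance after payment $3,142.98.
Closed form: n = −ln(1 − rB₀/P)/ln(1+r) = −ln(0.54674)/ln(1.02117) ≈ 28.826, so the balance reaches zero during payment 29.

29 payments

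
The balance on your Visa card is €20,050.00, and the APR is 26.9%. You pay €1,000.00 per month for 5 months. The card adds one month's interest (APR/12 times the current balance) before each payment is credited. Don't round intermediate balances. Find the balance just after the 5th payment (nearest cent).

Monthly rate r = 26.9%/12 = 2.24167% = 0.0224167.
Each month: B ← B·(1+r) − €1,000.00.
Month 1: interest €449.45; balance after payment €19,499.45.
Month 2: interest €437.11; balance after payment €18,936.57.
Month 3: interest €424.49; balance after payment €18,361.06.
Month 4: interest €411.59; balance after payment €17,772.66.
Month 5: interest €398.40; balance after payment €17,171.06.

€17,171.06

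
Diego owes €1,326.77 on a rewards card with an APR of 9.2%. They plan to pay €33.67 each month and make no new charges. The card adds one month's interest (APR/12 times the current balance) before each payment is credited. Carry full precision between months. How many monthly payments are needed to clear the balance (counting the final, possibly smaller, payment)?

48 months

Monthly rate r = 9.2%/12 = 0.766667% = 0.00766667.
Recurrence: B ← B·(1+r) − €33.67.
Month 1: interest €10.17; balance after payment €1,303.27.
Month 2: interest €9.99; balance after payment €1,279.59.
Closed form: n = −ln(1 − rB₀/P)/ln(1+r) = −ln(0.69789)/ln(1.00767) ≈ 47.095, so the balance reaches zero during payment 48.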